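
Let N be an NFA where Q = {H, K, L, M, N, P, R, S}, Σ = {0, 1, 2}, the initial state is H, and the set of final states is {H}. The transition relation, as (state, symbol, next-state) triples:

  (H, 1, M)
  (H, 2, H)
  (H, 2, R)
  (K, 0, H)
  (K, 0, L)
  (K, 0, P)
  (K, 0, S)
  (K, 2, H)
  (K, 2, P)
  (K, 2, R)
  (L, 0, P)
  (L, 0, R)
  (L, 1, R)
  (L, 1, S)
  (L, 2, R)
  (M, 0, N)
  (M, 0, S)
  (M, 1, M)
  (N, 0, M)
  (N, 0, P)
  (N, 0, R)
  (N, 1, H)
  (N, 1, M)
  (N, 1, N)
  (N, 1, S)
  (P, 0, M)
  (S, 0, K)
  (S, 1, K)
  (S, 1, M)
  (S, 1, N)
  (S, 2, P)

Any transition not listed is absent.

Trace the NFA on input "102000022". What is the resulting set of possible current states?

Start in {H}.
Read '1': {H} → {M}.
Read '0': {M} → {N, S}.
Read '2': {N, S} → {P}.
Read '0': {P} → {M}.
Read '0': {M} → {N, S}.
Read '0': {N, S} → {K, M, P, R}.
Read '0': {K, M, P, R} → {H, L, M, N, P, S}.
Read '2': {H, L, M, N, P, S} → {H, P, R}.
Read '2': {H, P, R} → {H, R}.

{H, R}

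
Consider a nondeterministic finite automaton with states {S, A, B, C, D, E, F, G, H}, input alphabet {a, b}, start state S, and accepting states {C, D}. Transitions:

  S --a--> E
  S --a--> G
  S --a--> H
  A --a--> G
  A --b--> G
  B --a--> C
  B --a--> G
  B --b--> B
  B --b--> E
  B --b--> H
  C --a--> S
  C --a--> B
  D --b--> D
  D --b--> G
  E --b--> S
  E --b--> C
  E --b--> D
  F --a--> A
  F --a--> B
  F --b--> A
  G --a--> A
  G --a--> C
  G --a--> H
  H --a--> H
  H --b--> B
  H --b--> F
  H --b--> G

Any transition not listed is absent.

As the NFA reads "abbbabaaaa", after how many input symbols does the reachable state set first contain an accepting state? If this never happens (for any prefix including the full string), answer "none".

Start in {S}.
Read 'a': S→{E, G, H}; now {E, G, H}.
Read 'b': E→{S, C, D}, G→∅, H→{B, F, G}; now {S, B, C, D, F, G}.
None of the earlier sets intersect F, but {S, B, C, D, F, G} does.

2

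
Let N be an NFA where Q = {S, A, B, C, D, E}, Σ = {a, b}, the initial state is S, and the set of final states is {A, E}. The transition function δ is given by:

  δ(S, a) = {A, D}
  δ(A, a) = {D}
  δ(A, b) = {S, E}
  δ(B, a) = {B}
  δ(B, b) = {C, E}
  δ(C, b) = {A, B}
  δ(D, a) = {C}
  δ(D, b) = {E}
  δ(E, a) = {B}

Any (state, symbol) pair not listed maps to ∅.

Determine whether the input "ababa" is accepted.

Yes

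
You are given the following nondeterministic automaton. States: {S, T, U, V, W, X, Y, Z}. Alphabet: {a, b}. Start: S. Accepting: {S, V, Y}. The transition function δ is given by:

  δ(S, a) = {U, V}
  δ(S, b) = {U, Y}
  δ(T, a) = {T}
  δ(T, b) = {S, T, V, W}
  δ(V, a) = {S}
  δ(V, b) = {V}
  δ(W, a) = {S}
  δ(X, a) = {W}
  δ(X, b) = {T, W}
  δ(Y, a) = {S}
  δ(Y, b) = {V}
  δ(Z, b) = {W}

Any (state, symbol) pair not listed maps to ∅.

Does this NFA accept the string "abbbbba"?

Yes

Start in {S}.
Read 'a': S→{U, V}; now {U, V}.
Read 'b': U→∅, V→{V}; now {V}.
Read 'b': V→{V}; now {V}.
Read 'b': V→{V}; now {V}.
Read 'b': V→{V}; now {V}.
Read 'b': V→{V}; now {V}.
Read 'a': V→{S}; now {S}.
The final set {S} contains the accepting state S.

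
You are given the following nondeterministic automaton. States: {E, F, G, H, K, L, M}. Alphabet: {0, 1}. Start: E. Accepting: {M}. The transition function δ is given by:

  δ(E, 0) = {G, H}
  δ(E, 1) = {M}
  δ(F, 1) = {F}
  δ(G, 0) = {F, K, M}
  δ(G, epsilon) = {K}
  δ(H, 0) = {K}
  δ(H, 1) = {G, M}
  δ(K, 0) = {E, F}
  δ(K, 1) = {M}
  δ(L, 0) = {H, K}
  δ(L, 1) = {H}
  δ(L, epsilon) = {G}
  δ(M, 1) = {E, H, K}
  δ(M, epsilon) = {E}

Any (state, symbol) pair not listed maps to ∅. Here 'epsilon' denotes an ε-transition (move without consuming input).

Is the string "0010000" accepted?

Start in {E}.
Read '0': E→{G, H}; union {G, H}; ε-closure = {G, H, K}.
Read '0': G→{F, K, M}, H→{K}, K→{E, F}; now {E, F, K, M}.
Read '1': E→{M}, F→{F}, K→{M}, M→{E, H, K}; now {E, F, H, K, M}.
Read '0': E→{G, H}, F→∅, H→{K}, K→{E, F}, M→∅; now {E, F, G, H, K}.
Read '0': E→{G, H}, F→∅, G→{F, K, M}, H→{K}, K→{E, F}; now {E, F, G, H, K, M}.
Read '0': E→{G, H}, F→∅, G→{F, K, M}, H→{K}, K→{E, F}, M→∅; now {E, F, G, H, K, M}.
Read '0': E→{G, H}, F→∅, G→{F, K, M}, H→{K}, K→{E, F}, M→∅; now {E, F, G, H, K, M}.
The final set {E, F, G, H, K, M} contains the accepting state M.

Yes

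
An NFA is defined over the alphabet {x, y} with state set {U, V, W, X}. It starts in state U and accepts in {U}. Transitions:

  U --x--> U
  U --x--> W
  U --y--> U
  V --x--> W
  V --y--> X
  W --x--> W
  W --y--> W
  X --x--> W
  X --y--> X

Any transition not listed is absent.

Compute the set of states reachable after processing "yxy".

{U, W}

Start in {U}.
Read 'y': {U} → {U}.
Read 'x': {U} → {U, W}.
Read 'y': {U, W} → {U, W}.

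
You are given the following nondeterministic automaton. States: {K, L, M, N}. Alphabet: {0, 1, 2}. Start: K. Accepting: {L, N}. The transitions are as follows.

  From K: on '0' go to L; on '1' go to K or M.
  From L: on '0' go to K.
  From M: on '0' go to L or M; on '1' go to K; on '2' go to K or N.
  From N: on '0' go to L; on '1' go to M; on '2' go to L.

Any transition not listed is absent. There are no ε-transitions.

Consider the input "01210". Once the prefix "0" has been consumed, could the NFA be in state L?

Yes

Start in {K}.
Read '0': {K} → {L}.
State L is in {L}.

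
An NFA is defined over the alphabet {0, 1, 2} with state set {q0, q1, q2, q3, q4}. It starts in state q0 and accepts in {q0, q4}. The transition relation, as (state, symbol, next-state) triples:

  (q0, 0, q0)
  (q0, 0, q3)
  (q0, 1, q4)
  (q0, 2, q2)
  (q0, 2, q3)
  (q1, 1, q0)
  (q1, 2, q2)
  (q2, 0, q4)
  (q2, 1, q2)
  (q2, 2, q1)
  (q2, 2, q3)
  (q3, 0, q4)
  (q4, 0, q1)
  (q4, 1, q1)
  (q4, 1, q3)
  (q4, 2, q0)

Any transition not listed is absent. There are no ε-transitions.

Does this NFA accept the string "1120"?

Yes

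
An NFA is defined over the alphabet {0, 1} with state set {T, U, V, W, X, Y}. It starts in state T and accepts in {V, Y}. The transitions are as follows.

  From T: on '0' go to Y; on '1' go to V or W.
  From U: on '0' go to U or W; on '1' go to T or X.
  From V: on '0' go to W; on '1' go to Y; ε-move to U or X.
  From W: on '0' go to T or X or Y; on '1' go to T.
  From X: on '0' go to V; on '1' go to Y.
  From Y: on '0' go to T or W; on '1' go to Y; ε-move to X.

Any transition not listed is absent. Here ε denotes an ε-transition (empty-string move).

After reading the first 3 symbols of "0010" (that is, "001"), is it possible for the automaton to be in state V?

Yes

Start in {T}.
Read '0': {T} → {X, Y}.
Read '0': {X, Y} → {T, U, V, W, X}.
Read '1': {T, U, V, W, X} → {T, U, V, W, X, Y}.
State V is in {T, U, V, W, X, Y}.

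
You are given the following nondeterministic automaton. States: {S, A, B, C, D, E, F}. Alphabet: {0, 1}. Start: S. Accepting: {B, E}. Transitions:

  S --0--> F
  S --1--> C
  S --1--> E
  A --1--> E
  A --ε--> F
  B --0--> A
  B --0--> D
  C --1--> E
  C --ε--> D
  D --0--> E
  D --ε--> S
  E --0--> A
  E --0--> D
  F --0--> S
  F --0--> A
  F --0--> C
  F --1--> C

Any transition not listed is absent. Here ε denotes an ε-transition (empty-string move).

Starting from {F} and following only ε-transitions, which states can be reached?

{F}

Begin with {F}.
No ε-moves leave this set, so the closure equals the set itself.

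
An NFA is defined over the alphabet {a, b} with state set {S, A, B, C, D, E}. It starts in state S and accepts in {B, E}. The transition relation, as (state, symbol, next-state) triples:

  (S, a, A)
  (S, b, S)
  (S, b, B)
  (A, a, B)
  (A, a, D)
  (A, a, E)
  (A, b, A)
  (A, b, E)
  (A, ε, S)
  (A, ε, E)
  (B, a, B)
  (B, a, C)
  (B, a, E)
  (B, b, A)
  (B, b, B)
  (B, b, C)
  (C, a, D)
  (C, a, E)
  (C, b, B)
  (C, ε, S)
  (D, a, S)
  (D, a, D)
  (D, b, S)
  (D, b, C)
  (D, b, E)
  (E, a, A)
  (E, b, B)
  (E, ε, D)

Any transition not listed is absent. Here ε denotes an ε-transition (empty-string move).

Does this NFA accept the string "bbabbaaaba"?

Yes

Start in {S}.
Read 'b': S→{S, B}; now {S, B}.
Read 'b': S→{S, B}, B→{A, B, C}; union {S, A, B, C}; ε-closure = {S, A, B, C, D, E}.
Read 'a': S→{A}, A→{B, D, E}, B→{B, C, E}, C→{D, E}, D→{S, D}, E→{A}; now {S, A, B, C, D, E}.
Read 'b': S→{S, B}, A→{A, E}, B→{A, B, C}, C→{B}, D→{S, C, E}, E→{B}; union {S, A, B, C, E}; ε-closure = {S, A, B, C, D, E}.
Read 'b': S→{S, B}, A→{A, E}, B→{A, B, C}, C→{B}, D→{S, C, E}, E→{B}; union {S, A, B, C, E}; ε-closure = {S, A, B, C, D, E}.
Read 'a': S→{A}, A→{B, D, E}, B→{B, C, E}, C→{D, E}, D→{S, D}, E→{A}; now {S, A, B, C, D, E}.
Read 'a': S→{A}, A→{B, D, E}, B→{B, C, E}, C→{D, E}, D→{S, D}, E→{A}; now {S, A, B, C, D, E}.
Read 'a': S→{A}, A→{B, D, E}, B→{B, C, E}, C→{D, E}, D→{S, D}, E→{A}; now {S, A, B, C, D, E}.
Read 'b': S→{S, B}, A→{A, E}, B→{A, B, C}, C→{B}, D→{S, C, E}, E→{B}; union {S, A, B, C, E}; ε-closure = {S, A, B, C, D, E}.
Read 'a': S→{A}, A→{B, D, E}, B→{B, C, E}, C→{D, E}, D→{S, D}, E→{A}; now {S, A, B, C, D, E}.
The final set {S, A, B, C, D, E} contains the accepting states B, E.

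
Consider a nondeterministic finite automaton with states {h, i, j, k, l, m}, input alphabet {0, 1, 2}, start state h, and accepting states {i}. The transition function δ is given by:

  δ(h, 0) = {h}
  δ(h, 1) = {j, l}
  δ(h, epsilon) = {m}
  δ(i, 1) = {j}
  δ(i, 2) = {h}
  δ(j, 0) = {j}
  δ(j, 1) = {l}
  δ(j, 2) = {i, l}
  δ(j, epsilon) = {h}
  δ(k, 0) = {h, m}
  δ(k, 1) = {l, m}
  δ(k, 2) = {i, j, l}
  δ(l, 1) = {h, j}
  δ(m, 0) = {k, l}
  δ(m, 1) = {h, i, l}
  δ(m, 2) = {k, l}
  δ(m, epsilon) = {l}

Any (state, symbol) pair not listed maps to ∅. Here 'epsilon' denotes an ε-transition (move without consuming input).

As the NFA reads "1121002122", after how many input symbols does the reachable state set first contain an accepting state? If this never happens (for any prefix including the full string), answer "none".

1

Start: ε-closure({h}) = {h, l, m}.
Read '1': h→{j, l}, l→{h, j}, m→{h, i, l}; union {h, i, j, l}; ε-closure = {h, i, j, l, m}.
None of the earlier sets intersect F, but {h, i, j, l, m} does.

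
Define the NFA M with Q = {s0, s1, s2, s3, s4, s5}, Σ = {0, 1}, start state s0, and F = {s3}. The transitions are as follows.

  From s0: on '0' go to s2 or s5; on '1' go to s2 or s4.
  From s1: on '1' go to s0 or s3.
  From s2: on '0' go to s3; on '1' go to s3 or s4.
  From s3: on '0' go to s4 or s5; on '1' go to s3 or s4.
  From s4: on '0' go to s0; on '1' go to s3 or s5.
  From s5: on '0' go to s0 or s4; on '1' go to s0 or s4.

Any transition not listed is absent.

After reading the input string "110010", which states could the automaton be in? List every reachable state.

Start in {s0}.
Read '1': s0→{s2, s4}; now {s2, s4}.
Read '1': s2→{s3, s4}, s4→{s3, s5}; now {s3, s4, s5}.
Read '0': s3→{s4, s5}, s4→{s0}, s5→{s0, s4}; now {s0, s4, s5}.
Read '0': s0→{s2, s5}, s4→{s0}, s5→{s0, s4}; now {s0, s2, s4, s5}.
Read '1': s0→{s2, s4}, s2→{s3, s4}, s4→{s3, s5}, s5→{s0, s4}; now {s0, s2, s3, s4, s5}.
Read '0': s0→{s2, s5}, s2→{s3}, s3→{s4, s5}, s4→{s0}, s5→{s0, s4}; now {s0, s2, s3, s4, s5}.

{s0, s2, s3, s4, s5}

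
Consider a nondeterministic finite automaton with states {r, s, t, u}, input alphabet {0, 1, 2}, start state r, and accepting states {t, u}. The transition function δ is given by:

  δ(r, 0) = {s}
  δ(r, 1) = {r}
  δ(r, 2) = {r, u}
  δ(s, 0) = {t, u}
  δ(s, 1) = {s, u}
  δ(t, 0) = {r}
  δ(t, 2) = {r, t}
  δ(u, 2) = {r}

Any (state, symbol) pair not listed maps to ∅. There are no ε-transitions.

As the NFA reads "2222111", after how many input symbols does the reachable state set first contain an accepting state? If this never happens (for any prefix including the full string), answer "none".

Start in {r}.
Read '2': r→{r, u}; now {r, u}.
None of the earlier sets intersect F, but {r, u} does.

1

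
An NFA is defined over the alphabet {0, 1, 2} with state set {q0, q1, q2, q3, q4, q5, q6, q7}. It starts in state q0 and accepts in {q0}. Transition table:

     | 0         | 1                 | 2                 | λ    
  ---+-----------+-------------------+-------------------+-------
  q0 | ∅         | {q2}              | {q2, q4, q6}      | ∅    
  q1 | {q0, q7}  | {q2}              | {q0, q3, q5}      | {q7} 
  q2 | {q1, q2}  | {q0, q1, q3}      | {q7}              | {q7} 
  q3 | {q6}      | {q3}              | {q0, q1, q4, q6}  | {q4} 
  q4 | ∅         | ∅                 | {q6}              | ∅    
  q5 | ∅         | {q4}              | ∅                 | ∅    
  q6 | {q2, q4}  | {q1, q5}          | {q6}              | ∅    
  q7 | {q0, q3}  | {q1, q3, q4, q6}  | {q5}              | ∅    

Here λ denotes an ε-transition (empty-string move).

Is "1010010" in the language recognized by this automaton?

Start in {q0}.
Read '1': {q0} → {q2, q7}.
Read '0': {q2, q7} → {q0, q1, q2, q3, q4, q7}.
Read '1': {q0, q1, q2, q3, q4, q7} → {q0, q1, q2, q3, q4, q6, q7}.
Read '0': {q0, q1, q2, q3, q4, q6, q7} → {q0, q1, q2, q3, q4, q6, q7}.
Read '0': {q0, q1, q2, q3, q4, q6, q7} → {q0, q1, q2, q3, q4, q6, q7}.
Read '1': {q0, q1, q2, q3, q4, q6, q7} → {q0, q1, q2, q3, q4, q5, q6, q7}.
Read '0': {q0, q1, q2, q3, q4, q5, q6, q7} → {q0, q1, q2, q3, q4, q6, q7}.
The final set {q0, q1, q2, q3, q4, q6, q7} contains the accepting state q0.

Yes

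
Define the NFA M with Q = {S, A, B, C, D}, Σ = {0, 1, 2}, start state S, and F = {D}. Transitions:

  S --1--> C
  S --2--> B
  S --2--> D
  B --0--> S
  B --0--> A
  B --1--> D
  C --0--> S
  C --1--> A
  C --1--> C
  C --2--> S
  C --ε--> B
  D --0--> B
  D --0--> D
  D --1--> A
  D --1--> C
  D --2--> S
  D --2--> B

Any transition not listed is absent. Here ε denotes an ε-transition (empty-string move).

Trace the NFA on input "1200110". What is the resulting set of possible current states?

∅

Start in {S}.
Read '1': S→{C}; union {C}; ε-closure = {B, C}.
Read '2': B→∅, C→{S}; now {S}.
Read '0': S→∅; now ∅.
The set is empty and remains empty for the remaining 4 symbols.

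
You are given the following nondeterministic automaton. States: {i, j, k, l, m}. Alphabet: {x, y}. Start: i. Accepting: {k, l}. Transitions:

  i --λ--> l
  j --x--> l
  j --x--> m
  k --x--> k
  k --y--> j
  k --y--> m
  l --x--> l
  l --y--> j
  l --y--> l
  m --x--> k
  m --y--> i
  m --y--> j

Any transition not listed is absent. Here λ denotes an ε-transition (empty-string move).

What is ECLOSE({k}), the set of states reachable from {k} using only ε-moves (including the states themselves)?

{k}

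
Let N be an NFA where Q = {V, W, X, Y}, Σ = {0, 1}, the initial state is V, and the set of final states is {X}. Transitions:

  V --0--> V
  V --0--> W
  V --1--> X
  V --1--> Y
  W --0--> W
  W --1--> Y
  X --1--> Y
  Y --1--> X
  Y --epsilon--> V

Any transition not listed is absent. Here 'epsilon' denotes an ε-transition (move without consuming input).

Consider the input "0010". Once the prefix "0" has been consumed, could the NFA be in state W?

Yes

Start in {V}.
Read '0': V→{V, W}; now {V, W}.
State W is in {V, W}.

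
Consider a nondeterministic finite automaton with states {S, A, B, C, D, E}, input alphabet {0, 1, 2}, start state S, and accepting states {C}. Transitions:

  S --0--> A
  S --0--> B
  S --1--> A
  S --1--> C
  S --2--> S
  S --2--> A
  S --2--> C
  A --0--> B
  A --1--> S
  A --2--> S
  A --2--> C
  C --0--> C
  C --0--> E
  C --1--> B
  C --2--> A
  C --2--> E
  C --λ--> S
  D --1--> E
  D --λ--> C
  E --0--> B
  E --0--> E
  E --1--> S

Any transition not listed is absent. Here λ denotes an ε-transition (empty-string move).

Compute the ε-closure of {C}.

{S, C}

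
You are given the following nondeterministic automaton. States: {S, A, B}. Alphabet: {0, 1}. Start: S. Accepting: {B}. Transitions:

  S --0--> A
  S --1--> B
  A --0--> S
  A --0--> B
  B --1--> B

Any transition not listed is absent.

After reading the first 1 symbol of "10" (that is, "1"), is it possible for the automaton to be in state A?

Start in {S}.
Read '1': {S} → {B}.
State A is not in {B}.

No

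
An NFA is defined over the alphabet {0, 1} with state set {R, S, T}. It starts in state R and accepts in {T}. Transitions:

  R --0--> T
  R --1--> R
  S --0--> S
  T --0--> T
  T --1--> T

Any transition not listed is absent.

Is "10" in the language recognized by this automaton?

Yes

Start in {R}.
Read '1': R→{R}; now {R}.
Read '0': R→{T}; now {T}.
The final set {T} contains the accepting state T.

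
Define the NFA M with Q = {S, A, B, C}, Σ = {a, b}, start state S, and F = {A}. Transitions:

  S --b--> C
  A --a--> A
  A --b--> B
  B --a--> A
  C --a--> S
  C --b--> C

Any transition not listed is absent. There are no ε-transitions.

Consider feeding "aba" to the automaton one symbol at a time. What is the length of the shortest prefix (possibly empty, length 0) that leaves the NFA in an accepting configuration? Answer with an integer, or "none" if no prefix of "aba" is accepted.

none

Start in {S}.
Read 'a': {S} → ∅.
The set is empty and remains empty for the remaining 2 symbols.
No reachable set along the way intersects F.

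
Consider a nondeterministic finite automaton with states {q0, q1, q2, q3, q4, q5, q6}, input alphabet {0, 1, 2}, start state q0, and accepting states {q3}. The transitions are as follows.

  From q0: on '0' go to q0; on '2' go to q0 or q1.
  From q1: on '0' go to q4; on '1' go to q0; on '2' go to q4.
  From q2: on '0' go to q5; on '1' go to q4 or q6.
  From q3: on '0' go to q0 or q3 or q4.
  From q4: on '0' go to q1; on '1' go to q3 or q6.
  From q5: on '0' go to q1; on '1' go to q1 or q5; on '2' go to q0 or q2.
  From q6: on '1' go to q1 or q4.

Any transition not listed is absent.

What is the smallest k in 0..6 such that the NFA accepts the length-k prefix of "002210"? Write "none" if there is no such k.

5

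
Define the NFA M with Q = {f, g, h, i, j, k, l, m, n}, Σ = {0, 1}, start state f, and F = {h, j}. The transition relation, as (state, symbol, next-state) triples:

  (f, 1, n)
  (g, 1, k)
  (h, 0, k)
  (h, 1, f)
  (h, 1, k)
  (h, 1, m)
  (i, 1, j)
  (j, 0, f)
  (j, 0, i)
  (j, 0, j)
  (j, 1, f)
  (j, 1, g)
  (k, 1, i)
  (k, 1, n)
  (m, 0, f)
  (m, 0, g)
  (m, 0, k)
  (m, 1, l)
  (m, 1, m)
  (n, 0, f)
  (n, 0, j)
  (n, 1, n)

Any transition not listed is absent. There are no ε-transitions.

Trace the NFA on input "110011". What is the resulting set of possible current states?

{f, g, k, n}

Start in {f}.
Read '1': {f} → {n}.
Read '1': {n} → {n}.
Read '0': {n} → {f, j}.
Read '0': {f, j} → {f, i, j}.
Read '1': {f, i, j} → {f, g, j, n}.
Read '1': {f, g, j, n} → {f, g, k, n}.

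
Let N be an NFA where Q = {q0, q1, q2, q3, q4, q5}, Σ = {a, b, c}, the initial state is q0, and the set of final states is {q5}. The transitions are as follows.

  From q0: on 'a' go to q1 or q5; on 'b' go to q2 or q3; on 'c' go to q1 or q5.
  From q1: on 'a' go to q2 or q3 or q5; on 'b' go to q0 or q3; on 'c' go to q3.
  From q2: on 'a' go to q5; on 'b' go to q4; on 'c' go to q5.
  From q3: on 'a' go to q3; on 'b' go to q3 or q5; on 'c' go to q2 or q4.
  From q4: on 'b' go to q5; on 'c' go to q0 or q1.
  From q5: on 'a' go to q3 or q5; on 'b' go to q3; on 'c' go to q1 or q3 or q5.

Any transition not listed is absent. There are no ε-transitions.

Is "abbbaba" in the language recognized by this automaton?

Yes

Start in {q0}.
Read 'a': {q0} → {q1, q5}.
Read 'b': {q1, q5} → {q0, q3}.
Read 'b': {q0, q3} → {q2, q3, q5}.
Read 'b': {q2, q3, q5} → {q3, q4, q5}.
Read 'a': {q3, q4, q5} → {q3, q5}.
Read 'b': {q3, q5} → {q3, q5}.
Read 'a': {q3, q5} → {q3, q5}.
The final set {q3, q5} contains the accepting state q5.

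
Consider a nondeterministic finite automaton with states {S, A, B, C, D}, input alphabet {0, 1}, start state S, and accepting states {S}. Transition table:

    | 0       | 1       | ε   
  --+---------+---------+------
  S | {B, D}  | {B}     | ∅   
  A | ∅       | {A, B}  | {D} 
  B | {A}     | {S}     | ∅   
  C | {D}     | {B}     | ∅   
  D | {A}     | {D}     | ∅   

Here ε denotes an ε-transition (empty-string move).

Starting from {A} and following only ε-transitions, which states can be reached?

{A, D}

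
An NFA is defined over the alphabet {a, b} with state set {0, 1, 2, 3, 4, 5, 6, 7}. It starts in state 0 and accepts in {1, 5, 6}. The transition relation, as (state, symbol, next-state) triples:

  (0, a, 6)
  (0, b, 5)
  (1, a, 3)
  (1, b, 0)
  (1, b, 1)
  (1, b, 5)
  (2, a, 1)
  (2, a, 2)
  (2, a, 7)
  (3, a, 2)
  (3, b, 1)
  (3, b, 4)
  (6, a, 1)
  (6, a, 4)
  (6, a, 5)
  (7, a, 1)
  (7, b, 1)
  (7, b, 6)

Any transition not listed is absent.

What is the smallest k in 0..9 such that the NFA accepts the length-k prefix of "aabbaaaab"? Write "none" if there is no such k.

1

Start in {0}.
Read 'a': {0} → {6}.
None of the earlier sets intersect F, but {6} does.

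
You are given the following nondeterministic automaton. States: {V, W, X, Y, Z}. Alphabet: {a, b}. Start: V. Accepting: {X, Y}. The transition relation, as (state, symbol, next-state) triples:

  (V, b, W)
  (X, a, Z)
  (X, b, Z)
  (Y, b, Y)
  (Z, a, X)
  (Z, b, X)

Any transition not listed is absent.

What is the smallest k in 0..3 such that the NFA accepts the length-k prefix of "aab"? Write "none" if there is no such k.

none

Start in {V}.
Read 'a': {V} → ∅.
The set is empty and remains empty for the remaining 2 symbols.
No reachable set along the way intersects F.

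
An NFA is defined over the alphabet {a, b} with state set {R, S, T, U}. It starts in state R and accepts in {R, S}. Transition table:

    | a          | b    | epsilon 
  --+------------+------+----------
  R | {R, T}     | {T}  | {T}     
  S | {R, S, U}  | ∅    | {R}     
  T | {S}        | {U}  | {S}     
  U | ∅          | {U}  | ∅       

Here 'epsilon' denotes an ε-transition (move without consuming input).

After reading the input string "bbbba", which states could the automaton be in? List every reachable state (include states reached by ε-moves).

Start: ε-closure({R}) = {R, S, T}.
Read 'b': {R, S, T} → {R, S, T, U}.
Read 'b': {R, S, T, U} → {R, S, T, U}.
Read 'b': {R, S, T, U} → {R, S, T, U}.
Read 'b': {R, S, T, U} → {R, S, T, U}.
Read 'a': {R, S, T, U} → {R, S, T, U}.

{R, S, T, U}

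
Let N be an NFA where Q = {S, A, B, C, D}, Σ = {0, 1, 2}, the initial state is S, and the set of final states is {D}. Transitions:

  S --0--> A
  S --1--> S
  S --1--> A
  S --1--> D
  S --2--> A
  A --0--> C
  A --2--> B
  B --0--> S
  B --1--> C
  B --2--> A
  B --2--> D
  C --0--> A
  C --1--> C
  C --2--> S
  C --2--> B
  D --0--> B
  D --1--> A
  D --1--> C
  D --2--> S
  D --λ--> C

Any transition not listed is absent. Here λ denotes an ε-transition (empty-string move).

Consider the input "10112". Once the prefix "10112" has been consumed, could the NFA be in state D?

No

Start in {S}.
Read '1': S→{S, A, D}; union {S, A, D}; ε-closure = {S, A, C, D}.
Read '0': S→{A}, A→{C}, C→{A}, D→{B}; now {A, B, C}.
Read '1': A→∅, B→{C}, C→{C}; now {C}.
Read '1': C→{C}; now {C}.
Read '2': C→{S, B}; now {S, B}.
State D is not in {S, B}.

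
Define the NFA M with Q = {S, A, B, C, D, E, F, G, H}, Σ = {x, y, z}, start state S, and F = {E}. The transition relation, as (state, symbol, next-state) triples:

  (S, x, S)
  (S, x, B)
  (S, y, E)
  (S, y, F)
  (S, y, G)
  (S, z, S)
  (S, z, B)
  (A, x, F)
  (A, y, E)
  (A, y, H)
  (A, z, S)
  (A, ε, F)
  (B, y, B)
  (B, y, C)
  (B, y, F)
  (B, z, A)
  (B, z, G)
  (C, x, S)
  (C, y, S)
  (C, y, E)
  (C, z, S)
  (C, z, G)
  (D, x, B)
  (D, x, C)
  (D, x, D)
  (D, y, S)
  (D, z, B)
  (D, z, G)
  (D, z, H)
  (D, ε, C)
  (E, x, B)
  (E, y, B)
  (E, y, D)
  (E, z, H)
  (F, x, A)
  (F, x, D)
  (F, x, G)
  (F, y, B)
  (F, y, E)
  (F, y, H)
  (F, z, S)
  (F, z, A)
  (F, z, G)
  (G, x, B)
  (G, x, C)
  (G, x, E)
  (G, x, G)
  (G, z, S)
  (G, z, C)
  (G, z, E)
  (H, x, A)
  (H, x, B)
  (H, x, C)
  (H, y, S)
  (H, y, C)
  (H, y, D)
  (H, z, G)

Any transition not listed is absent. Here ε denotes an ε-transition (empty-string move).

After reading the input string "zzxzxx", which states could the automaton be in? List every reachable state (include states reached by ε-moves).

Start in {S}.
Read 'z': S→{S, B}; now {S, B}.
Read 'z': S→{S, B}, B→{A, G}; union {S, A, B, G}; ε-closure = {S, A, B, F, G}.
Read 'x': S→{S, B}, A→{F}, B→∅, F→{A, D, G}, G→{B, C, E, G}; now {S, A, B, C, D, E, F, G}.
Read 'z': S→{S, B}, A→{S}, B→{A, G}, C→{S, G}, D→{B, G, H}, E→{H}, F→{S, A, G}, G→{S, C, E}; union {S, A, B, C, E, G, H}; ε-closure = {S, A, B, C, E, F, G, H}.
Read 'x': S→{S, B}, A→{F}, B→∅, C→{S}, E→{B}, F→{A, D, G}, G→{B, C, E, G}, H→{A, B, C}; now {S, A, B, C, D, E, F, G}.
Read 'x': S→{S, B}, A→{F}, B→∅, C→{S}, D→{B, C, D}, E→{B}, F→{A, D, G}, G→{B, C, E, G}; now {S, A, B, C, D, E, F, G}.

{S, A, B, C, D, E, F, G}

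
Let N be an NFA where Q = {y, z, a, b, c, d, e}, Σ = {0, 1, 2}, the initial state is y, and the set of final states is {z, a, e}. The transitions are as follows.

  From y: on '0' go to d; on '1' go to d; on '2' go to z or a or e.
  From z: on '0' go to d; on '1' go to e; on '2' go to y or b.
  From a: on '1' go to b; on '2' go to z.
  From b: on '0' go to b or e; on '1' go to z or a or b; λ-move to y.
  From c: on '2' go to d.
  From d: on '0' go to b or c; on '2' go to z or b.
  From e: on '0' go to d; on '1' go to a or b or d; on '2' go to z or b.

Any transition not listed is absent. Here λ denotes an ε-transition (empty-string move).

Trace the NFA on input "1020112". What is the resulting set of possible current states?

Start in {y}.
Read '1': y→{d}; now {d}.
Read '0': d→{b, c}; union {b, c}; ε-closure = {y, b, c}.
Read '2': y→{z, a, e}, b→∅, c→{d}; now {z, a, d, e}.
Read '0': z→{d}, a→∅, d→{b, c}, e→{d}; union {b, c, d}; ε-closure = {y, b, c, d}.
Read '1': y→{d}, b→{z, a, b}, c→∅, d→∅; union {z, a, b, d}; ε-closure = {y, z, a, b, d}.
Read '1': y→{d}, z→{e}, a→{b}, b→{z, a, b}, d→∅; union {z, a, b, d, e}; ε-closure = {y, z, a, b, d, e}.
Read '2': y→{z, a, e}, z→{y, b}, a→{z}, b→∅, d→{z, b}, e→{z, b}; now {y, z, a, b, e}.

{y, z, a, b, e}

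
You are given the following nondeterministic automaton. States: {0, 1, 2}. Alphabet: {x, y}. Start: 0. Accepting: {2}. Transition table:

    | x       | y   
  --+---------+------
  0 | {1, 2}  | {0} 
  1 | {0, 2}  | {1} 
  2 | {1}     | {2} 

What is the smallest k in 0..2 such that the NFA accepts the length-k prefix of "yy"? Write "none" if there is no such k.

Start in {0}.
Read 'y': 0→{0}; now {0}.
Read 'y': 0→{0}; now {0}.
No reachable set along the way intersects F.

none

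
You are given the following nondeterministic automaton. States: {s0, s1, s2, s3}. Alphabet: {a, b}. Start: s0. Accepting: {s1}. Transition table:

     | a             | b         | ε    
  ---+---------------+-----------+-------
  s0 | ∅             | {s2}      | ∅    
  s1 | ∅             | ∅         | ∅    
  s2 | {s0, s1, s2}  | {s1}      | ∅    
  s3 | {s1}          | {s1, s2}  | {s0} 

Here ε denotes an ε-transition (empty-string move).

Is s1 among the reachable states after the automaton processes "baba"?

Yes

Start in {s0}.
Read 'b': {s0} → {s2}.
Read 'a': {s2} → {s0, s1, s2}.
Read 'b': {s0, s1, s2} → {s1, s2}.
Read 'a': {s1, s2} → {s0, s1, s2}.
State s1 is in {s0, s1, s2}.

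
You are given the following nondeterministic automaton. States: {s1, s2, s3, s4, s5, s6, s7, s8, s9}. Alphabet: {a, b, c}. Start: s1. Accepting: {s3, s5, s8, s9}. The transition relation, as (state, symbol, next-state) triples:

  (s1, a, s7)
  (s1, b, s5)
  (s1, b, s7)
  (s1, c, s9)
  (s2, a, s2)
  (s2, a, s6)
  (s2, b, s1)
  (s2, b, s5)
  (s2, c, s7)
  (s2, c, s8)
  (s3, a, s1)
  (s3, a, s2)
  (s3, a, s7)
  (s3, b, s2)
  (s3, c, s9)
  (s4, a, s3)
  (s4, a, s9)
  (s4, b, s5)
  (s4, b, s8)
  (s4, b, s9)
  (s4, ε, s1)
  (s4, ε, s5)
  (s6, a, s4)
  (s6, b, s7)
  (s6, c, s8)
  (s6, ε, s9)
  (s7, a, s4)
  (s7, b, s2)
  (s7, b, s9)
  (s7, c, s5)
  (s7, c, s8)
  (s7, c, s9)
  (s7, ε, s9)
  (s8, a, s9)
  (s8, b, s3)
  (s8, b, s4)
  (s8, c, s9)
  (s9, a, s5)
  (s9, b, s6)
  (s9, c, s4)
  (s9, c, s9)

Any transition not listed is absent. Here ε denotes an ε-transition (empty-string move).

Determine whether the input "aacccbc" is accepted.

Start in {s1}.
Read 'a': s1→{s7}; union {s7}; ε-closure = {s7, s9}.
Read 'a': s7→{s4}, s9→{s5}; union {s4, s5}; ε-closure = {s1, s4, s5}.
Read 'c': s1→{s9}, s4→∅, s5→∅; now {s9}.
Read 'c': s9→{s4, s9}; union {s4, s9}; ε-closure = {s1, s4, s5, s9}.
Read 'c': s1→{s9}, s4→∅, s5→∅, s9→{s4, s9}; union {s4, s9}; ε-closure = {s1, s4, s5, s9}.
Read 'b': s1→{s5, s7}, s4→{s5, s8, s9}, s5→∅, s9→{s6}; now {s5, s6, s7, s8, s9}.
Read 'c': s5→∅, s6→{s8}, s7→{s5, s8, s9}, s8→{s9}, s9→{s4, s9}; union {s4, s5, s8, s9}; ε-closure = {s1, s4, s5, s8, s9}.
The final set {s1, s4, s5, s8, s9} contains the accepting states s5, s8, s9.

Yes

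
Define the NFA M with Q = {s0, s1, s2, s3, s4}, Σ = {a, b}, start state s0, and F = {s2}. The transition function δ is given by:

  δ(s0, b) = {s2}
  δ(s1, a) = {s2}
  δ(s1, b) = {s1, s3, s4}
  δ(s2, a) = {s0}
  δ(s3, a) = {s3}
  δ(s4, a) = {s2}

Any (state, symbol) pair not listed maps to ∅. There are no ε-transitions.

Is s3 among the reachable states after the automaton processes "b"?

No

Start in {s0}.
Read 'b': s0→{s2}; now {s2}.
State s3 is not in {s2}.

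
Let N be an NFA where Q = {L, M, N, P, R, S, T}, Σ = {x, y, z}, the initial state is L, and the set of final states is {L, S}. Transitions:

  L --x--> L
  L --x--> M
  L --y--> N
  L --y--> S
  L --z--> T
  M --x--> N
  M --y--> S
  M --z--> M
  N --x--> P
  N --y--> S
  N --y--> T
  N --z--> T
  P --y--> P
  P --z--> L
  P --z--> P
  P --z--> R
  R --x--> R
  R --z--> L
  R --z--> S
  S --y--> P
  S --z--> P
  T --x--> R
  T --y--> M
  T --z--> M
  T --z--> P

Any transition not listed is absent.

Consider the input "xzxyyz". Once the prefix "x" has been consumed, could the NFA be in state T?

Start in {L}.
Read 'x': L→{L, M}; now {L, M}.
State T is not in {L, M}.

No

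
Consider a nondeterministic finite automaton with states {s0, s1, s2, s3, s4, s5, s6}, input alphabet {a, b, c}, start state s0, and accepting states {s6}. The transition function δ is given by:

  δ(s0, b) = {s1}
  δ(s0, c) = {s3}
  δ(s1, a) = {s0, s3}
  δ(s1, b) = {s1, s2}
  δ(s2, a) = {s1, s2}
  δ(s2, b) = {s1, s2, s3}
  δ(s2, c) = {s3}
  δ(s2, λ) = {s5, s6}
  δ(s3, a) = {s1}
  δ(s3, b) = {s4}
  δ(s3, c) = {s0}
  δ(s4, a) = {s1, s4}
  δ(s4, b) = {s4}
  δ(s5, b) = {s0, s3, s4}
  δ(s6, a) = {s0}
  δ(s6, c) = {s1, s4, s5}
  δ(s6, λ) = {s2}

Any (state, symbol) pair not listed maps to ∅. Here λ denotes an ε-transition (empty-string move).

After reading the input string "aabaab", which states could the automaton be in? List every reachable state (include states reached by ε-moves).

Start in {s0}.
Read 'a': {s0} → ∅.
The set is empty and remains empty for the remaining 5 symbols.

∅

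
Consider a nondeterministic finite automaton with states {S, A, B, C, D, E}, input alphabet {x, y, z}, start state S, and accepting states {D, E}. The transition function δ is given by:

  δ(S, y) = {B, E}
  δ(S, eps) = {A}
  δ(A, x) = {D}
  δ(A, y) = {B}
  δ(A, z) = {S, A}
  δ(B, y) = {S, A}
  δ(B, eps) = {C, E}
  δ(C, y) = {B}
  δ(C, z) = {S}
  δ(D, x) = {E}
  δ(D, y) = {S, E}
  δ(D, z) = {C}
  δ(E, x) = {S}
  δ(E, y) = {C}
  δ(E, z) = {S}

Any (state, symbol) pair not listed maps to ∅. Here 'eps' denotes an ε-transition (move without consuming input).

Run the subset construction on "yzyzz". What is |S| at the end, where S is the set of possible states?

Start: ε-closure({S}) = {S, A}.
Read 'y': {S, A} → {B, C, E}.
Read 'z': {B, C, E} → {S, A}.
Read 'y': {S, A} → {B, C, E}.
Read 'z': {B, C, E} → {S, A}.
Read 'z': {S, A} → {S, A}.
That set has 2 states.

2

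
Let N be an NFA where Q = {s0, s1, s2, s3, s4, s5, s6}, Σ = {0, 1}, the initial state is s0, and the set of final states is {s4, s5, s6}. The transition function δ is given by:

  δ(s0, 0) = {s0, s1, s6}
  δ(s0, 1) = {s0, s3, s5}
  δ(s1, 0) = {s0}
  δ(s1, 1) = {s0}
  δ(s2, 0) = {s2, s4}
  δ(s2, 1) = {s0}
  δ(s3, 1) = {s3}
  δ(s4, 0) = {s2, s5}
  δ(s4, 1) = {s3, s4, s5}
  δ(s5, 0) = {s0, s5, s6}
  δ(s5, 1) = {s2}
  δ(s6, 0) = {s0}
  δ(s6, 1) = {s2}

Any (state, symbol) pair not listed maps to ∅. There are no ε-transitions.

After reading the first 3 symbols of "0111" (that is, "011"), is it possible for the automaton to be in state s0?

Yes

Start in {s0}.
Read '0': {s0} → {s0, s1, s6}.
Read '1': {s0, s1, s6} → {s0, s2, s3, s5}.
Read '1': {s0, s2, s3, s5} → {s0, s2, s3, s5}.
State s0 is in {s0, s2, s3, s5}.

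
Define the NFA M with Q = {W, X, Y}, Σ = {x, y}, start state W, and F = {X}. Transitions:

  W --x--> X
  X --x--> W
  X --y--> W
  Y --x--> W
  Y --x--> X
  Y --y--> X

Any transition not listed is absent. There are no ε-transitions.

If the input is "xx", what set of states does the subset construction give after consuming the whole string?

Start in {W}.
Read 'x': W→{X}; now {X}.
Read 'x': X→{W}; now {W}.

{W}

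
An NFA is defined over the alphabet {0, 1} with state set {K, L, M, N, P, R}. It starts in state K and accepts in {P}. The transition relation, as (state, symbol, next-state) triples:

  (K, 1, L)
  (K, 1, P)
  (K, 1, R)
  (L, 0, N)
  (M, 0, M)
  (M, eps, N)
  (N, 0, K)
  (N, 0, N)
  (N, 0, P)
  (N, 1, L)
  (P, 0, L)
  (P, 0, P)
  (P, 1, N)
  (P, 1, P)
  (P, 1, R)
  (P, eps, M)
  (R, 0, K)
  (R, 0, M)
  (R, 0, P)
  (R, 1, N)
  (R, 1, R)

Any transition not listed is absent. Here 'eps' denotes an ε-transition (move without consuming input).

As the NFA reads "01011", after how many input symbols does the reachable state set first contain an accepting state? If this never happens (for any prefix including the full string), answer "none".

none

Start in {K}.
Read '0': {K} → ∅.
The set is empty and remains empty for the remaining 4 symbols.
No reachable set along the way intersects F.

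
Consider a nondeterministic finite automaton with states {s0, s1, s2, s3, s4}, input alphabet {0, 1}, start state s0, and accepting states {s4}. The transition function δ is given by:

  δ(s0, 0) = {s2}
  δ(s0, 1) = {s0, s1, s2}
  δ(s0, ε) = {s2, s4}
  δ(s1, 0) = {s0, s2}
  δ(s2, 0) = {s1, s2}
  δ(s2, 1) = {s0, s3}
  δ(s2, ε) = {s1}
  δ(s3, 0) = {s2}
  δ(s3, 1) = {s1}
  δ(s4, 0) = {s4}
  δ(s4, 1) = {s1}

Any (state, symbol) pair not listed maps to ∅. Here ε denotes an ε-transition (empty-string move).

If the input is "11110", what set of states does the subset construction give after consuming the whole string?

{s0, s1, s2, s4}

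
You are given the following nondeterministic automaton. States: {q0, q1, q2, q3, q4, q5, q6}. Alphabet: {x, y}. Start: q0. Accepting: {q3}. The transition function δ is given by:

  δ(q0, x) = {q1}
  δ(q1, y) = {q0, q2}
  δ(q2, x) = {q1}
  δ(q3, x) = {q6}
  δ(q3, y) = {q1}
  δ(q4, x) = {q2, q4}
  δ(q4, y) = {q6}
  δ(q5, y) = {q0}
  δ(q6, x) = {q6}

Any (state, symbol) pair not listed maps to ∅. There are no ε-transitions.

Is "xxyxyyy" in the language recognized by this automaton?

No

Start in {q0}.
Read 'x': q0→{q1}; now {q1}.
Read 'x': q1→∅; now ∅.
The set is empty and remains empty for the remaining 5 symbols.
The final set ∅ contains no accepting state.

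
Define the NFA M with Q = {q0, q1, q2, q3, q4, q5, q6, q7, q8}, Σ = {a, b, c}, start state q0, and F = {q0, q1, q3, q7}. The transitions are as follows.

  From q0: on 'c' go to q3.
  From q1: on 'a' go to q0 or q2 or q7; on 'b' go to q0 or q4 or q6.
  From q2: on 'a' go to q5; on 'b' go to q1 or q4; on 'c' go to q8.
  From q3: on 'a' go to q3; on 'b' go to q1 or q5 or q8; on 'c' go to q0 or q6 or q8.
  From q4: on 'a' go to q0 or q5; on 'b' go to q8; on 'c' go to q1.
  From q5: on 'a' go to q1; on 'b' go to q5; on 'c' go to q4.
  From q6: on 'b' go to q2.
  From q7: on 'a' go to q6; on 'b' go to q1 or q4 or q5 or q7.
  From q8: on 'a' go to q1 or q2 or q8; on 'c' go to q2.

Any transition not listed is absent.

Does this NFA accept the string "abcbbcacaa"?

Start in {q0}.
Read 'a': {q0} → ∅.
The set is empty and remains empty for the remaining 9 symbols.
The final set ∅ contains no accepting state.

No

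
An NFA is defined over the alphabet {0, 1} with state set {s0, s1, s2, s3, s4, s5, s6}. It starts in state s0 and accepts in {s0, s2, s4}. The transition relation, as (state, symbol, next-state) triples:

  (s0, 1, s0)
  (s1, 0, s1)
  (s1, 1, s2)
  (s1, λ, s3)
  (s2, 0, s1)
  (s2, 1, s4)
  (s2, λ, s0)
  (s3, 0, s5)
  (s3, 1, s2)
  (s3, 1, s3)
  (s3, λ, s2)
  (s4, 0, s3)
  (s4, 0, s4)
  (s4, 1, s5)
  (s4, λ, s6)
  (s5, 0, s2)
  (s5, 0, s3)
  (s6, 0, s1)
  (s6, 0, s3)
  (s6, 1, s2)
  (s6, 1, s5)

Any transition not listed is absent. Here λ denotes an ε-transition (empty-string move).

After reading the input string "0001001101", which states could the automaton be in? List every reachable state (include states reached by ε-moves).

Start in {s0}.
Read '0': s0→∅; now ∅.
The set is empty and remains empty for the remaining 9 symbols.

∅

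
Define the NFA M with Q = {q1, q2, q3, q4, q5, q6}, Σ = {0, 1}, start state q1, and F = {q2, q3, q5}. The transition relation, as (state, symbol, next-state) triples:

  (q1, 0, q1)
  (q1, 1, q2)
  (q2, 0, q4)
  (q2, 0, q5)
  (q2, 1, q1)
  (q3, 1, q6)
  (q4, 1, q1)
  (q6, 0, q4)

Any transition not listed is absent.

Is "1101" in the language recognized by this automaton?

Yes

Start in {q1}.
Read '1': {q1} → {q2}.
Read '1': {q2} → {q1}.
Read '0': {q1} → {q1}.
Read '1': {q1} → {q2}.
The final set {q2} contains the accepting state q2.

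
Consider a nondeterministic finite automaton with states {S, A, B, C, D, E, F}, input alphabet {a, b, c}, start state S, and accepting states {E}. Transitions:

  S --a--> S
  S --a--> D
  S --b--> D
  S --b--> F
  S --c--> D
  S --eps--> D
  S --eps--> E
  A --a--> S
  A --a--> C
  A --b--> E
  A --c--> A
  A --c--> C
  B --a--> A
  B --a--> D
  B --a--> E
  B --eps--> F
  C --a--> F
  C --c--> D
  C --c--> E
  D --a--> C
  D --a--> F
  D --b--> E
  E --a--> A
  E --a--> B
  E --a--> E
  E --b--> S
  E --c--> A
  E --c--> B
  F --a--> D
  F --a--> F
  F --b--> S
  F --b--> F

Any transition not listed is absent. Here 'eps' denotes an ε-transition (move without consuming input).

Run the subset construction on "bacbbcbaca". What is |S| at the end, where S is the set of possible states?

7

Start: ε-closure({S}) = {S, D, E}.
Read 'b': S→{D, F}, D→{E}, E→{S}; now {S, D, E, F}.
Read 'a': S→{S, D}, D→{C, F}, E→{A, B, E}, F→{D, F}; now {S, A, B, C, D, E, F}.
Read 'c': S→{D}, A→{A, C}, B→∅, C→{D, E}, D→∅, E→{A, B}, F→∅; union {A, B, C, D, E}; ε-closure = {A, B, C, D, E, F}.
Read 'b': A→{E}, B→∅, C→∅, D→{E}, E→{S}, F→{S, F}; union {S, E, F}; ε-closure = {S, D, E, F}.
Read 'b': S→{D, F}, D→{E}, E→{S}, F→{S, F}; now {S, D, E, F}.
Read 'c': S→{D}, D→∅, E→{A, B}, F→∅; union {A, B, D}; ε-closure = {A, B, D, F}.
Read 'b': A→{E}, B→∅, D→{E}, F→{S, F}; union {S, E, F}; ε-closure = {S, D, E, F}.
Read 'a': S→{S, D}, D→{C, F}, E→{A, B, E}, F→{D, F}; now {S, A, B, C, D, E, F}.
Read 'c': S→{D}, A→{A, C}, B→∅, C→{D, E}, D→∅, E→{A, B}, F→∅; union {A, B, C, D, E}; ε-closure = {A, B, C, D, E, F}.
Read 'a': A→{S, C}, B→{A, D, E}, C→{F}, D→{C, F}, E→{A, B, E}, F→{D, F}; now {S, A, B, C, D, E, F}.
That set has 7 states.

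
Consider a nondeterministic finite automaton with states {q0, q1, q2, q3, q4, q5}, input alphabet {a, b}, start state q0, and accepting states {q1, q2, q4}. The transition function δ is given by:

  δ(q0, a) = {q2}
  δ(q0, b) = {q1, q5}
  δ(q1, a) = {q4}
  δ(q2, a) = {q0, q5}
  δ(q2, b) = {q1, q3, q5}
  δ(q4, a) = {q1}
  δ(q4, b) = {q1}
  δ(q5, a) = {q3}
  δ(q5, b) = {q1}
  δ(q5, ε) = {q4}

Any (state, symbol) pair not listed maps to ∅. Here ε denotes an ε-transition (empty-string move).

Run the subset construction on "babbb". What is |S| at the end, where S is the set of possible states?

0

Start in {q0}.
Read 'b': q0→{q1, q5}; union {q1, q5}; ε-closure = {q1, q4, q5}.
Read 'a': q1→{q4}, q4→{q1}, q5→{q3}; now {q1, q3, q4}.
Read 'b': q1→∅, q3→∅, q4→{q1}; now {q1}.
Read 'b': q1→∅; now ∅.
The set is empty and remains empty for the remaining 1 symbol.
That set has 0 states.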